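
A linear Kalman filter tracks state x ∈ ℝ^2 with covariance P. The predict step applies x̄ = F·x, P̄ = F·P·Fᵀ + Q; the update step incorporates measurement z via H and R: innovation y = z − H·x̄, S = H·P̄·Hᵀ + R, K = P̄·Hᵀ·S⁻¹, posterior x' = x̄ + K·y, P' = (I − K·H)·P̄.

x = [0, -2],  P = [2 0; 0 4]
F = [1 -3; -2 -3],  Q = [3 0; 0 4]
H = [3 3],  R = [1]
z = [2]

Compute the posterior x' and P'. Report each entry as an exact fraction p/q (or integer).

x̄ = F·x = [6, 6]
P̄ = F·P·Fᵀ + Q = [41 32; 32 48]
y = z − H·x̄ = [-34]
S = H·P̄·Hᵀ + R = [1378]
K = P̄·Hᵀ·S⁻¹ = [219/1378; 120/689]
x' = x̄ + K·y = [411/689, 54/689]
P' = (I − K·H)·P̄ = [8537/1378 -4232/689; -4232/689 4272/689]

x' = [411/689, 54/689]
P' = [8537/1378 -4232/689; -4232/689 4272/689]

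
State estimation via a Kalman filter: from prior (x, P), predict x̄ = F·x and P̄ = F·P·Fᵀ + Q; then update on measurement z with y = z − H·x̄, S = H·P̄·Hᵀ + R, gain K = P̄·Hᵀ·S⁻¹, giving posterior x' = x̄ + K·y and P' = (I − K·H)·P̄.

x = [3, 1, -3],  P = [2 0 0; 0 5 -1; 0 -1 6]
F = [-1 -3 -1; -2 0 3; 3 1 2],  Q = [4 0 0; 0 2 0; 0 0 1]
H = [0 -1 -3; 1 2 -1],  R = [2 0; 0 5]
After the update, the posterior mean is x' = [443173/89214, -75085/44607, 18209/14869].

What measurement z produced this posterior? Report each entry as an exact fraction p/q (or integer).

x̄ = F·x = [-3, -15, 4]
P̄ = F·P·Fᵀ + Q = [51 -5 -26; -5 64 21; -26 21 44]
S = H·P̄·Hᵀ + R = [588 -18; -18 304]
K = P̄·Hᵀ·S⁻¹ = [13219/89214 6815/29738; -9193/44607 9615/29738; -3918/14869 -3203/29738]
x' − x̄ = [710815/89214, 594020/44607, -41267/14869] = K·y
y = (KᵀK)⁻¹·Kᵀ·(x' − x̄) = [-5, 38]
z = y + H·x̄ = [-5, 38] + [3, -37] = [-2, 1]

z = [-2, 1]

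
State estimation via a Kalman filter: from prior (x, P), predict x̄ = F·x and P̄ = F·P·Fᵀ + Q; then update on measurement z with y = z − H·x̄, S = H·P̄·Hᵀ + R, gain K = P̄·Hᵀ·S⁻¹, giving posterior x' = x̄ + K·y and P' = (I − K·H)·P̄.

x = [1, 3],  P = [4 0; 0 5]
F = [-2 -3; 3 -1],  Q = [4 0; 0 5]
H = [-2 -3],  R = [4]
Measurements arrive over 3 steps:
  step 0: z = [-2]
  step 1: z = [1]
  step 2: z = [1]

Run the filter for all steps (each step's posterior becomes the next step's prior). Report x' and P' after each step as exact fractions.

step 0: x̄ = F·x = [-11, 0]
step 0: P̄ = F·P·Fᵀ + Q = [65 -9; -9 46]
step 0: y = z − H·x̄ = [-24]
step 0: S = H·P̄·Hᵀ + R = [570]
step 0: K = P̄·Hᵀ·S⁻¹ = [-103/570; -4/19]
step 0: x' = x̄ + K·y = [-633/95, 96/19]
step 0: P' = (I − K·H)·P̄ = [26441/570 -583/19; -583/19 394/19]
step 1: x̄ = F·x = [-174/95, -2379/95]
step 1: P̄ = F·P·Fᵀ + Q = [2272/285 -126/95; -126/95 119193/190]
step 1: y = z − H·x̄ = [-1478/19]
step 1: S = H·P̄·Hᵀ + R = [645919/114]
step 1: K = P̄·Hᵀ·S⁻¹ = [-1364/645919; -214245/645919]
step 1: x' = x̄ + K·y = [-5384734/3229595, 2454171/3229595]
step 1: P' = (I − K·H)·P̄ = [25664504/3229595 -17100576/3229595; -17100576/3229595 12828684/3229595]
step 2: x̄ = F·x = [681391/645919, -18608373/3229595]
step 2: P̄ = F·P·Fᵀ + Q = [5165528/645919 840612/645919; 840612/645919 362560651/3229595]
step 2: y = z − H·x̄ = [-45781614/3229595]
step 2: S = H·P̄·Hᵀ + R = [3429711519/3229595]
step 2: K = P̄·Hᵀ·S⁻¹ = [-4943420/263823963; -365362691/1143237173]
step 2: x' = x̄ + K·y = [116129537/87941321, -1407882429/1143237173]
step 2: P' = (I − K·H)·P̄ = [154729192/20294151 -444798368/87941321; -444798368/87941321 4342069444/1143237173]

step 0: x' = [-633/95, 96/19], P' = [26441/570 -583/19; -583/19 394/19]
step 1: x' = [-5384734/3229595, 2454171/3229595], P' = [25664504/3229595 -17100576/3229595; -17100576/3229595 12828684/3229595]
step 2: x' = [116129537/87941321, -1407882429/1143237173], P' = [154729192/20294151 -444798368/87941321; -444798368/87941321 4342069444/1143237173]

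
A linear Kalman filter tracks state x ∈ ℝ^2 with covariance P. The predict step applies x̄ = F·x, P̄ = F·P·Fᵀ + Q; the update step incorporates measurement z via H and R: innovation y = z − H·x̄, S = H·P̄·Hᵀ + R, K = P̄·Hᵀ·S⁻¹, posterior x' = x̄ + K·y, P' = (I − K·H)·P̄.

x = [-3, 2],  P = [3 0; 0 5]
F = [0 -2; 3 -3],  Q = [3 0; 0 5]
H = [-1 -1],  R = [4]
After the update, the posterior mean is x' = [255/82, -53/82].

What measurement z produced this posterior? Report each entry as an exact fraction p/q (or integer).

x̄ = F·x = [-4, -15]
P̄ = F·P·Fᵀ + Q = [23 30; 30 77]
S = H·P̄·Hᵀ + R = [164]
K = P̄·Hᵀ·S⁻¹ = [-53/164; -107/164]
x' − x̄ = [583/82, 1177/82] = K·y
y = (KᵀK)⁻¹·Kᵀ·(x' − x̄) = [-22]
z = y + H·x̄ = [-22] + [19] = [-3]

z = [-3]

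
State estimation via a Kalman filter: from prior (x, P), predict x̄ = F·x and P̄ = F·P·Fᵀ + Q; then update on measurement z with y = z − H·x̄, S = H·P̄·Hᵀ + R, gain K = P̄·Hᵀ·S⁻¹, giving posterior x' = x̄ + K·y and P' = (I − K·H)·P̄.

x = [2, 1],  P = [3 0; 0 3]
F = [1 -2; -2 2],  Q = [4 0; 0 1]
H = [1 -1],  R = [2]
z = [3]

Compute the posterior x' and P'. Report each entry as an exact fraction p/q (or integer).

x̄ = F·x = [0, -2]
P̄ = F·P·Fᵀ + Q = [19 -18; -18 25]
y = z − H·x̄ = [1]
S = H·P̄·Hᵀ + R = [82]
K = P̄·Hᵀ·S⁻¹ = [37/82; -43/82]
x' = x̄ + K·y = [37/82, -207/82]
P' = (I − K·H)·P̄ = [189/82 115/82; 115/82 201/82]

x' = [37/82, -207/82]
P' = [189/82 115/82; 115/82 201/82]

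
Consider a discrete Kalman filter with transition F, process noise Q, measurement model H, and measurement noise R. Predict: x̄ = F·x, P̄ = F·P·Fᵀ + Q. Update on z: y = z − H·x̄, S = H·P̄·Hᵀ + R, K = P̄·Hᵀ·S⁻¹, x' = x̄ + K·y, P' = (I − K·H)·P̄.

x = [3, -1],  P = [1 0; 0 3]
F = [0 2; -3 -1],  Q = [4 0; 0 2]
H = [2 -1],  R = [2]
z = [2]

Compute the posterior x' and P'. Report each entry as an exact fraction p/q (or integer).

x' = [-71/26, -15/2]
P' = [55/26 7/2; 7/2 15/2]

x̄ = F·x = [-2, -8]
P̄ = F·P·Fᵀ + Q = [16 -6; -6 14]
y = z − H·x̄ = [-2]
S = H·P̄·Hᵀ + R = [104]
K = P̄·Hᵀ·S⁻¹ = [19/52; -1/4]
x' = x̄ + K·y = [-71/26, -15/2]
P' = (I − K·H)·P̄ = [55/26 7/2; 7/2 15/2]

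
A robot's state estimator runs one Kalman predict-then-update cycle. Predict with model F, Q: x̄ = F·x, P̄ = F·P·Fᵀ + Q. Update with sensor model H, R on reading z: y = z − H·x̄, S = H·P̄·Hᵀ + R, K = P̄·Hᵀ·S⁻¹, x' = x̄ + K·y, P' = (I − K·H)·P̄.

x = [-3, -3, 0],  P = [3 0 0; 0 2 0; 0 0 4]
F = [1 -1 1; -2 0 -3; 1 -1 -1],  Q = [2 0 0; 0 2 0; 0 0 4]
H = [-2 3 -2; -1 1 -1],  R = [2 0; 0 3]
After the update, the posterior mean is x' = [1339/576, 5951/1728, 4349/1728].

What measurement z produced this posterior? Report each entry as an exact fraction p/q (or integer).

x̄ = F·x = [0, 6, 0]
P̄ = F·P·Fᵀ + Q = [11 -18 1; -18 50 6; 1 6 13]
S = H·P̄·Hᵀ + R = [700 262; 262 103]
K = P̄·Hᵀ·S⁻¹ = [-29/576 -47/288; 839/1728 -547/864; 533/1728 -745/864]
x' − x̄ = [1339/576, -4417/1728, 4349/1728] = K·y
y = (KᵀK)⁻¹·Kᵀ·(x' − x̄) = [-17, -9]
z = y + H·x̄ = [-17, -9] + [18, 6] = [1, -3]

z = [1, -3]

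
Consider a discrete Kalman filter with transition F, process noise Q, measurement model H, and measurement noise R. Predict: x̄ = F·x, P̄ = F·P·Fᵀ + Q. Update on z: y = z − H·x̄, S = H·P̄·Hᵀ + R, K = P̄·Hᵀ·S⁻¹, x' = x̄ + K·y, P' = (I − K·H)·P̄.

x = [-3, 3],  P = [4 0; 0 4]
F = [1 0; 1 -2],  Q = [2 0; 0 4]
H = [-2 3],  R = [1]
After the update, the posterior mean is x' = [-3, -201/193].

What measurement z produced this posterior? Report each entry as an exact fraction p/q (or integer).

x̄ = F·x = [-3, -9]
P̄ = F·P·Fᵀ + Q = [6 4; 4 24]
S = H·P̄·Hᵀ + R = [193]
K = P̄·Hᵀ·S⁻¹ = [0; 64/193]
x' − x̄ = [0, 1536/193] = K·y
y = (KᵀK)⁻¹·Kᵀ·(x' − x̄) = [24]
z = y + H·x̄ = [24] + [-21] = [3]

z = [3]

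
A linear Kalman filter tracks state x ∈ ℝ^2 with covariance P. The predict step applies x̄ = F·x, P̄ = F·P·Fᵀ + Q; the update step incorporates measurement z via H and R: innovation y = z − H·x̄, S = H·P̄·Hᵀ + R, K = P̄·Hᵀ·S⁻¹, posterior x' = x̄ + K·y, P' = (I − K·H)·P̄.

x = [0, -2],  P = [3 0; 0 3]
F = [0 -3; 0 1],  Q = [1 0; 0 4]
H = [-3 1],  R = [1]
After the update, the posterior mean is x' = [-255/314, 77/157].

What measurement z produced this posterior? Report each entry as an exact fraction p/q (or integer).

x̄ = F·x = [6, -2]
P̄ = F·P·Fᵀ + Q = [28 -9; -9 7]
S = H·P̄·Hᵀ + R = [314]
K = P̄·Hᵀ·S⁻¹ = [-93/314; 17/157]
x' − x̄ = [-2139/314, 391/157] = K·y
y = (KᵀK)⁻¹·Kᵀ·(x' − x̄) = [23]
z = y + H·x̄ = [23] + [-20] = [3]

z = [3]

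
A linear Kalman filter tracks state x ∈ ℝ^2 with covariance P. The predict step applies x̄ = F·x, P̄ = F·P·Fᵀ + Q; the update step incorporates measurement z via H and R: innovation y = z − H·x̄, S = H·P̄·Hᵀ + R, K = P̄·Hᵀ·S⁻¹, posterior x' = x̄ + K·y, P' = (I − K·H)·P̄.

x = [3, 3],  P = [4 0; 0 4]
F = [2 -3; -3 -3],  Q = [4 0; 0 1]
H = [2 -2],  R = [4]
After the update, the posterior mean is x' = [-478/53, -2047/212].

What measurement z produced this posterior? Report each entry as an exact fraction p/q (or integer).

x̄ = F·x = [-3, -18]
P̄ = F·P·Fᵀ + Q = [56 12; 12 73]
S = H·P̄·Hᵀ + R = [424]
K = P̄·Hᵀ·S⁻¹ = [11/53; -61/212]
x' − x̄ = [-319/53, 1769/212] = K·y
y = (KᵀK)⁻¹·Kᵀ·(x' − x̄) = [-29]
z = y + H·x̄ = [-29] + [30] = [1]

z = [1]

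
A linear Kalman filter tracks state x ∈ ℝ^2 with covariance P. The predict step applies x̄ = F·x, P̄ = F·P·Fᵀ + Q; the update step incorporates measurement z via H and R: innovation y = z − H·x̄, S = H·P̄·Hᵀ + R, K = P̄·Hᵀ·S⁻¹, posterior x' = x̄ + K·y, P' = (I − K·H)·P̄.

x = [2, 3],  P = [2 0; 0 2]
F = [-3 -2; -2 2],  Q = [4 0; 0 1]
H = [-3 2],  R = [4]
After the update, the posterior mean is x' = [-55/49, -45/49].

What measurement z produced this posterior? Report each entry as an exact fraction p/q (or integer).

z = [1]

x̄ = F·x = [-12, 2]
P̄ = F·P·Fᵀ + Q = [30 4; 4 17]
S = H·P̄·Hᵀ + R = [294]
K = P̄·Hᵀ·S⁻¹ = [-41/147; 11/147]
x' − x̄ = [533/49, -143/49] = K·y
y = (KᵀK)⁻¹·Kᵀ·(x' − x̄) = [-39]
z = y + H·x̄ = [-39] + [40] = [1]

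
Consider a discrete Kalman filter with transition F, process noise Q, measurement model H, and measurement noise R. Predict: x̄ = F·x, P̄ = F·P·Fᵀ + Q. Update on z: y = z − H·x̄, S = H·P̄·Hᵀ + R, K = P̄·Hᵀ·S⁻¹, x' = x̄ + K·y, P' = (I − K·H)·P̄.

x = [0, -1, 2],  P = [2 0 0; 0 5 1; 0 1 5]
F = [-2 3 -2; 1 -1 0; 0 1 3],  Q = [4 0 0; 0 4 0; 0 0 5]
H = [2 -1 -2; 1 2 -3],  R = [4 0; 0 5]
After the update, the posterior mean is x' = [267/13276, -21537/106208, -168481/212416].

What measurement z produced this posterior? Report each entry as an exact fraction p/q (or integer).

z = [2, 2]

x̄ = F·x = [-7, 1, 5]
P̄ = F·P·Fᵀ + Q = [65 -17 -8; -17 11 -8; -8 -8 61]
S = H·P̄·Hᵀ + R = [619 495; 495 739]
K = P̄·Hᵀ·S⁻¹ = [5827/13276 -2915/13276; -17893/106208 16153/106208; 6395/212416 -63783/212416]
x' − x̄ = [93199/13276, -127745/106208, -1230561/212416] = K·y
y = (KᵀK)⁻¹·Kᵀ·(x' − x̄) = [27, 22]
z = y + H·x̄ = [27, 22] + [-25, -20] = [2, 2]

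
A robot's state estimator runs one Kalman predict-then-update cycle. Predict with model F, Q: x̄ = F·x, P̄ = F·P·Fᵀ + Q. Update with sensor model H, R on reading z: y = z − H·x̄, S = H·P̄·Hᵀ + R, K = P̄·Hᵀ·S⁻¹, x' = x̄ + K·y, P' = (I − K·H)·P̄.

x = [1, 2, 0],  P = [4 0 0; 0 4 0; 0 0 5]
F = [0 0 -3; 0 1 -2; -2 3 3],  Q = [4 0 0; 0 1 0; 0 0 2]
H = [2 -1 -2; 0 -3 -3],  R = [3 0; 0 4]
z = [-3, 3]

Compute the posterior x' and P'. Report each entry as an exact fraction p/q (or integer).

x̄ = F·x = [0, 2, 4]
P̄ = F·P·Fᵀ + Q = [49 30 -45; 30 25 -18; -45 -18 99]
y = z − H·x̄ = [7, 21]
S = H·P̄·Hᵀ + R = [788 597; 597 796]
K = P̄·Hᵀ·S⁻¹ = [497/1361 -58866/270839; 347/1361 -58935/270839; -351/1361 -30294/270839]
x' = x̄ + K·y = [-543865/270839, -212586/270839, -41761/270839]
P' = (I − K·H)·P̄ = [293407/270839 -133129/270839 211617/270839; -133129/270839 630577/270839 -551997/270839; 211617/270839 -551997/270839 592389/270839]

x' = [-543865/270839, -212586/270839, -41761/270839]
P' = [293407/270839 -133129/270839 211617/270839; -133129/270839 630577/270839 -551997/270839; 211617/270839 -551997/270839 592389/270839]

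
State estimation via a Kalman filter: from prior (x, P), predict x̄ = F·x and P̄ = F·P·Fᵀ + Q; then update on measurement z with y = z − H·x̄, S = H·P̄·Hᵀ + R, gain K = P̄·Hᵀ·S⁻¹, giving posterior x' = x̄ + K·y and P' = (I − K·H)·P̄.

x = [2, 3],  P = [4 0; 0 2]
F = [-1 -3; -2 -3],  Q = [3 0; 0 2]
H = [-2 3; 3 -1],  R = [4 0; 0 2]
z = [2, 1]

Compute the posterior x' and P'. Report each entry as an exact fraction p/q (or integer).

x̄ = F·x = [-11, -13]
P̄ = F·P·Fᵀ + Q = [25 26; 26 36]
y = z − H·x̄ = [19, 21]
S = H·P̄·Hᵀ + R = [116 28; 28 107]
K = P̄·Hᵀ·S⁻¹ = [406/2907 1225/2907; 1204/2907 826/2907]
x' = x̄ + K·y = [86/171, 143/171]
P' = (I − K·H)·P̄ = [1282/2907 1396/2907; 1396/2907 2536/2907]

x' = [86/171, 143/171]
P' = [1282/2907 1396/2907; 1396/2907 2536/2907]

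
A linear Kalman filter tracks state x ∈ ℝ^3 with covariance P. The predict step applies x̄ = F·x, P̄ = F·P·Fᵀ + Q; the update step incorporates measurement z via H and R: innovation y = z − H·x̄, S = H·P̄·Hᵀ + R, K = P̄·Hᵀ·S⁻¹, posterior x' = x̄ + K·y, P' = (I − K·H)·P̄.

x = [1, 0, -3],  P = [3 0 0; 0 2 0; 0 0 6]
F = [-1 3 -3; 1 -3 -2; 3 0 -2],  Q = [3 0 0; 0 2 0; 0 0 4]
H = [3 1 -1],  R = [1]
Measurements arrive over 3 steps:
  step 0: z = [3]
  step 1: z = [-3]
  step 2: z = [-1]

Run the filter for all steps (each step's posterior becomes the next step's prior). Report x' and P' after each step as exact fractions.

step 0: x̄ = F·x = [8, 7, 9]
step 0: P̄ = F·P·Fᵀ + Q = [78 15 27; 15 47 33; 27 33 55]
step 0: y = z − H·x̄ = [-19]
step 0: S = H·P̄·Hᵀ + R = [667]
step 0: K = P̄·Hᵀ·S⁻¹ = [222/667; 59/667; 59/667]
step 0: x' = x̄ + K·y = [1118/667, 3548/667, 4882/667]
step 0: P' = (I − K·H)·P̄ = [2742/667 -3093/667 4911/667; -3093/667 27868/667 18530/667; 4911/667 18530/667 33204/667]
step 1: x̄ = F·x = [-5120/667, -19290/667, -6410/667]
step 1: P̄ = F·P·Fᵀ + Q = [268875/667 -22209/667 17604/667; -22209/667 608978/667 240771/667; 17604/667 240771/667 101230/667]
step 1: y = z − H·x̄ = [26239/667]
step 1: S = H·P̄·Hᵀ + R = [2410330/667]
step 1: K = P̄·Hᵀ·S⁻¹ = [383406/1205165; 30158/241033; 192353/2410330]
step 1: x' = x̄ + K·y = [5831702/1205165, -5784424/241033, -15596799/2410330]
step 1: P' = (I − K·H)·P̄ = [45035109/1205165 -42696579/241033 -78760974/1205165; -42696579/241033 206429902/241033 78310007/241033; -78760974/1205165 78310007/241033 310341873/2410330]
step 2: x̄ = F·x = [-138405727/2410330, 108194861/1205165, 6618381/241033]
step 2: P̄ = F·P·Fᵀ + Q = [8989931037/2410330 -8430841371/1205165 -584679831/241033; -8430841371/1205165 16252016461/1205165 1131304626/241033; -584679831/241033 1131304626/241033 395190415/241033]
step 2: y = z − H·x̄ = [262600939/2410330]
step 2: S = H·P̄·Hᵀ + R = [28652327623/2410330]
step 2: K = P̄·Hᵀ·S⁻¹ = [15954908679/28652327623; -29394061564/28652327623; -10179252820/28652327623]
step 2: x' = x̄ + K·y = [92986340402/28652327623, -630137349963/28652327623, -322263400195/28652327623]
step 2: P' = (I − K·H)·P̄ = [1254325517697/28652327623 -5869275261207/28652327623 -2122253616795/28652327623; -5869275261207/28652327623 27923705518207/28652327623 10345273796150/28652327623; -2122253616795/28652327623 10345273796150/28652327623 3988692198585/28652327623]

step 0: x' = [1118/667, 3548/667, 4882/667], P' = [2742/667 -3093/667 4911/667; -3093/667 27868/667 18530/667; 4911/667 18530/667 33204/667]
step 1: x' = [5831702/1205165, -5784424/241033, -15596799/2410330], P' = [45035109/1205165 -42696579/241033 -78760974/1205165; -42696579/241033 206429902/241033 78310007/241033; -78760974/1205165 78310007/241033 310341873/2410330]
step 2: x' = [92986340402/28652327623, -630137349963/28652327623, -322263400195/28652327623], P' = [1254325517697/28652327623 -5869275261207/28652327623 -2122253616795/28652327623; -5869275261207/28652327623 27923705518207/28652327623 10345273796150/28652327623; -2122253616795/28652327623 10345273796150/28652327623 3988692198585/28652327623]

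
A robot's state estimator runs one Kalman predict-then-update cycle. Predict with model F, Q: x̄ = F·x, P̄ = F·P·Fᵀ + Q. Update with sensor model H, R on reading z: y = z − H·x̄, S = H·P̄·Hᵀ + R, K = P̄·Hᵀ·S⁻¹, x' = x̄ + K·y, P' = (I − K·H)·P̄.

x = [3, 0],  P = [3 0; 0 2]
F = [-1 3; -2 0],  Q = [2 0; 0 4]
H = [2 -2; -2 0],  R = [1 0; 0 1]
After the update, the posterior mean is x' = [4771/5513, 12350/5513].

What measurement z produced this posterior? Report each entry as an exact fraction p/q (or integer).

x̄ = F·x = [-3, -6]
P̄ = F·P·Fᵀ + Q = [23 6; 6 16]
S = H·P̄·Hᵀ + R = [109 -68; -68 93]
K = P̄·Hᵀ·S⁻¹ = [34/5513 -2702/5513; -2676/5513 -2668/5513]
x' − x̄ = [21310/5513, 45428/5513] = K·y
y = (KᵀK)⁻¹·Kᵀ·(x' − x̄) = [-9, -8]
z = y + H·x̄ = [-9, -8] + [6, 6] = [-3, -2]

z = [-3, -2]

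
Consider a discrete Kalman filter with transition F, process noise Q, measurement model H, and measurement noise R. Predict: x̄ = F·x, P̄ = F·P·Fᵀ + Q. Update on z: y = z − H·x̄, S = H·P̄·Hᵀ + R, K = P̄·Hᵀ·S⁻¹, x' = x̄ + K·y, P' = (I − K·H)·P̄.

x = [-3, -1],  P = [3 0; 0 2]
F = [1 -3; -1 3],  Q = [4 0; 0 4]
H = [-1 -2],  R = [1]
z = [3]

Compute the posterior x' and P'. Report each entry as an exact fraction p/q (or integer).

x̄ = F·x = [0, 0]
P̄ = F·P·Fᵀ + Q = [25 -21; -21 25]
y = z − H·x̄ = [3]
S = H·P̄·Hᵀ + R = [42]
K = P̄·Hᵀ·S⁻¹ = [17/42; -29/42]
x' = x̄ + K·y = [17/14, -29/14]
P' = (I − K·H)·P̄ = [761/42 -389/42; -389/42 209/42]

x' = [17/14, -29/14]
P' = [761/42 -389/42; -389/42 209/42]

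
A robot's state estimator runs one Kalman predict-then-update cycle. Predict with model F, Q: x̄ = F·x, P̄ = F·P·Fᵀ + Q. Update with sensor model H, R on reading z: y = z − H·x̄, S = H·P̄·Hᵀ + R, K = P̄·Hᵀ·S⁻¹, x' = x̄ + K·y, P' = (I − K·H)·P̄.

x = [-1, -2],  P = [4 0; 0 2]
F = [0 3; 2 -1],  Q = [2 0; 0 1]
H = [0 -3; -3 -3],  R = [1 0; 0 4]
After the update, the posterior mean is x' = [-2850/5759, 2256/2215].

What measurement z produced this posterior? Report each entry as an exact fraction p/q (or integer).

x̄ = F·x = [-6, 0]
P̄ = F·P·Fᵀ + Q = [20 -6; -6 19]
S = H·P̄·Hᵀ + R = [172 117; 117 247]
K = P̄·Hᵀ·S⁻¹ = [144/443 -1866/5759; -732/2215 -3/2215]
x' − x̄ = [31704/5759, 2256/2215] = K·y
y = (KᵀK)⁻¹·Kᵀ·(x' − x̄) = [-3, -20]
z = y + H·x̄ = [-3, -20] + [0, 18] = [-3, -2]

z = [-3, -2]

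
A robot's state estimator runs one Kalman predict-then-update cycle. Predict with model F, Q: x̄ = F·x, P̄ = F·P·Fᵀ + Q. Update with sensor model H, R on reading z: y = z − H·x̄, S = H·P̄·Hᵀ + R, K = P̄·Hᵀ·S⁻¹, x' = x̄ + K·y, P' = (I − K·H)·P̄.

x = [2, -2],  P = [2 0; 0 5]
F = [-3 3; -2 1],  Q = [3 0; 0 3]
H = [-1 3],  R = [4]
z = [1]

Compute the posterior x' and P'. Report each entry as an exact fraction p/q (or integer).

x' = [-519/52, -165/52]
P' = [3207/52 1089/52; 1089/52 391/52]

x̄ = F·x = [-12, -6]
P̄ = F·P·Fᵀ + Q = [66 27; 27 16]
y = z − H·x̄ = [7]
S = H·P̄·Hᵀ + R = [52]
K = P̄·Hᵀ·S⁻¹ = [15/52; 21/52]
x' = x̄ + K·y = [-519/52, -165/52]
P' = (I − K·H)·P̄ = [3207/52 1089/52; 1089/52 391/52]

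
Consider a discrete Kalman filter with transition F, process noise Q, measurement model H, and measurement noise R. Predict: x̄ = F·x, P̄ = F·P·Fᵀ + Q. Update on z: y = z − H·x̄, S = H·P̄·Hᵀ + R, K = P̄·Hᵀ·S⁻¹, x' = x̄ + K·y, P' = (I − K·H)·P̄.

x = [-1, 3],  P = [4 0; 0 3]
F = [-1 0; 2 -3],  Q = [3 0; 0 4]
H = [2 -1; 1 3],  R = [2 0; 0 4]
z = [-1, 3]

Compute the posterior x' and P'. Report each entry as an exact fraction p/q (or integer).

x' = [-1222/14185, 12623/14185]
P' = [5886/14185 466/14185; 466/14185 5146/14185]

x̄ = F·x = [1, -11]
P̄ = F·P·Fᵀ + Q = [7 -8; -8 47]
y = z − H·x̄ = [-14, 35]
S = H·P̄·Hᵀ + R = [109 -167; -167 386]
K = P̄·Hᵀ·S⁻¹ = [5653/14185 1821/14185; -2107/14185 3976/14185]
x' = x̄ + K·y = [-1222/14185, 12623/14185]
P' = (I − K·H)·P̄ = [5886/14185 466/14185; 466/14185 5146/14185]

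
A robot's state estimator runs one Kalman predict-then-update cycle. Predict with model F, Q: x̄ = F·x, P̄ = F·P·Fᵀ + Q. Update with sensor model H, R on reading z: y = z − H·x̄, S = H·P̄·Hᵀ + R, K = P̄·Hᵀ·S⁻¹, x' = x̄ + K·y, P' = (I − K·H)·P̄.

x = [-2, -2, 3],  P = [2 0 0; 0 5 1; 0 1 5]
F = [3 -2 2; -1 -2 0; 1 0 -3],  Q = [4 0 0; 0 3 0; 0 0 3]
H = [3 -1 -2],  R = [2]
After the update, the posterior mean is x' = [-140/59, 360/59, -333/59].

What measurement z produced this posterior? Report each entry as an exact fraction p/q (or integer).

x̄ = F·x = [4, 6, -11]
P̄ = F·P·Fᵀ + Q = [54 10 -18; 10 25 4; -18 4 50]
S = H·P̄·Hᵀ + R = [885]
K = P̄·Hᵀ·S⁻¹ = [188/885; -1/295; -158/885]
x' − x̄ = [-376/59, 6/59, 316/59] = K·y
y = (KᵀK)⁻¹·Kᵀ·(x' − x̄) = [-30]
z = y + H·x̄ = [-30] + [28] = [-2]

z = [-2]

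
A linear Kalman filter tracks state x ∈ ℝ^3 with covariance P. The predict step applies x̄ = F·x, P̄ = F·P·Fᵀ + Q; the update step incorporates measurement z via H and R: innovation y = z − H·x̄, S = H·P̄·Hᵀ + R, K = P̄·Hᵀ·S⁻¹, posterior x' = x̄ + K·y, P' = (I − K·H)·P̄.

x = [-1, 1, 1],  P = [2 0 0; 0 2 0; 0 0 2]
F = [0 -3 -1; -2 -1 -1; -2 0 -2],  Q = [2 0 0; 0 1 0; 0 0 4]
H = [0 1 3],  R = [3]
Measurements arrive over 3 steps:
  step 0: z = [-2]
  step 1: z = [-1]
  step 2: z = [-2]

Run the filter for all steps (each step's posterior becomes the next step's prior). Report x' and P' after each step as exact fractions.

step 0: x' = [-278/67, -49/134, -36/67], P' = [1374/67 291/67 -92/67; 291/67 1083/268 -78/67; -92/67 -78/67 44/67]
step 1: x' = [-302209/345211, -332473/345211, 6024/345211], P' = [9153582/345211 3127479/345211 -1019884/345211; 3127479/345211 2296569/345211 -673956/345211; -1019884/345211 -673956/345211 308932/345211]
step 2: x' = [958960058/543449197, -57582881/543449197, -339706772/543449197], P' = [16922428514/543449197 6024477537/543449197 -1947033556/543449197; 6024477537/543449197 4102415616/543449197 -1212764562/543449197; -1947033556/543449197 -1212764562/543449197 533490272/543449197]

step 0: x̄ = F·x = [-4, 0, 0]
step 0: P̄ = F·P·Fᵀ + Q = [22 8 4; 8 13 12; 4 12 20]
step 0: y = z − H·x̄ = [-2]
step 0: S = H·P̄·Hᵀ + R = [268]
step 0: K = P̄·Hᵀ·S⁻¹ = [5/67; 49/268; 18/67]
step 0: x' = x̄ + K·y = [-278/67, -49/134, -36/67]
step 0: P' = (I − K·H)·P̄ = [1374/67 291/67 -92/67; 291/67 1083/268 -78/67; -92/67 -78/67 44/67]
step 1: x̄ = F·x = [219/134, 1233/134, 628/67]
step 1: P̄ = F·P·Fᵀ + Q = [8587/268 8425/268 1182/67; 8425/268 26071/268 5458/67; 1182/67 5458/67 5204/67]
step 1: y = z − H·x̄ = [-5135/134]
step 1: S = H·P̄·Hᵀ + R = [345211/268]
step 1: K = P̄·Hᵀ·S⁻¹ = [22609/345211; 91567/345211; 84280/345211]
step 1: x' = x̄ + K·y = [-302209/345211, -332473/345211, 6024/345211]
step 1: P' = (I − K·H)·P̄ = [9153582/345211 3127479/345211 -1019884/345211; 3127479/345211 2296569/345211 -673956/345211; -1019884/345211 -673956/345211 308932/345211]
step 2: x̄ = F·x = [991395/345211, 48993/18169, 592370/345211]
step 2: P̄ = F·P·Fᵀ + Q = [17624739/345211 1117259/18169 13299234/345211; 1117259/18169 2455132/18169 1895786/18169; 13299234/345211 1895786/18169 31071828/345211]
step 2: y = z − H·x̄ = [-3398399/345211]
step 2: S = H·P̄·Hᵀ + R = [543449197/345211]
step 2: K = P̄·Hᵀ·S⁻¹ = [61125623/543449197; 154707310/543449197; 129235418/543449197]
step 2: x' = x̄ + K·y = [958960058/543449197, -57582881/543449197, -339706772/543449197]
step 2: P' = (I − K·H)·P̄ = [16922428514/543449197 6024477537/543449197 -1947033556/543449197; 6024477537/543449197 4102415616/543449197 -1212764562/543449197; -1947033556/543449197 -1212764562/543449197 533490272/543449197]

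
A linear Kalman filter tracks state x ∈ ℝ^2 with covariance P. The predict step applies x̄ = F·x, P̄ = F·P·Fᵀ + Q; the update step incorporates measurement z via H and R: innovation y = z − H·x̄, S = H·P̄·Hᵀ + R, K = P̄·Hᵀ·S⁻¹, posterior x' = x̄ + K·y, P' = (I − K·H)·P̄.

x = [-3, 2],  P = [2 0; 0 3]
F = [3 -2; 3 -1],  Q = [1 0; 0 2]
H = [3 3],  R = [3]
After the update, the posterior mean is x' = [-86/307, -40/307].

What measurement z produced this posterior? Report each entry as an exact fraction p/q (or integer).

x̄ = F·x = [-13, -11]
P̄ = F·P·Fᵀ + Q = [31 24; 24 23]
S = H·P̄·Hᵀ + R = [921]
K = P̄·Hᵀ·S⁻¹ = [55/307; 47/307]
x' − x̄ = [3905/307, 3337/307] = K·y
y = (KᵀK)⁻¹·Kᵀ·(x' − x̄) = [71]
z = y + H·x̄ = [71] + [-72] = [-1]

z = [-1]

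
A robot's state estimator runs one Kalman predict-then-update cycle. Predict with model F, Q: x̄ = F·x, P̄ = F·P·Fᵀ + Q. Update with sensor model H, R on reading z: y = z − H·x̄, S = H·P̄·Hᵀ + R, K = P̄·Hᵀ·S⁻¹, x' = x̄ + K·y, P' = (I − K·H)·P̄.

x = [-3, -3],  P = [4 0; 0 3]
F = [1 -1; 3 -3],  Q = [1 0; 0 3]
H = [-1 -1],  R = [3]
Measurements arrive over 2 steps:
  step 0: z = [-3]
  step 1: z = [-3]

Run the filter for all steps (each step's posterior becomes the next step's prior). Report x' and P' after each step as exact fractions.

step 0: x̄ = F·x = [0, 0]
step 0: P̄ = F·P·Fᵀ + Q = [8 21; 21 66]
step 0: y = z − H·x̄ = [-3]
step 0: S = H·P̄·Hᵀ + R = [119]
step 0: K = P̄·Hᵀ·S⁻¹ = [-29/119; -87/119]
step 0: x' = x̄ + K·y = [87/119, 261/119]
step 0: P' = (I − K·H)·P̄ = [111/119 -24/119; -24/119 285/119]
step 1: x̄ = F·x = [-174/119, -522/119]
step 1: P̄ = F·P·Fᵀ + Q = [563/119 1332/119; 1332/119 4353/119]
step 1: y = z − H·x̄ = [-1053/119]
step 1: S = H·P̄·Hᵀ + R = [7937/119]
step 1: K = P̄·Hᵀ·S⁻¹ = [-1895/7937; -5685/7937]
step 1: x' = x̄ + K·y = [5163/7937, 15489/7937]
step 1: P' = (I − K·H)·P̄ = [7374/7937 -1689/7937; -1689/7937 18744/7937]

step 0: x' = [87/119, 261/119], P' = [111/119 -24/119; -24/119 285/119]
step 1: x' = [5163/7937, 15489/7937], P' = [7374/7937 -1689/7937; -1689/7937 18744/7937]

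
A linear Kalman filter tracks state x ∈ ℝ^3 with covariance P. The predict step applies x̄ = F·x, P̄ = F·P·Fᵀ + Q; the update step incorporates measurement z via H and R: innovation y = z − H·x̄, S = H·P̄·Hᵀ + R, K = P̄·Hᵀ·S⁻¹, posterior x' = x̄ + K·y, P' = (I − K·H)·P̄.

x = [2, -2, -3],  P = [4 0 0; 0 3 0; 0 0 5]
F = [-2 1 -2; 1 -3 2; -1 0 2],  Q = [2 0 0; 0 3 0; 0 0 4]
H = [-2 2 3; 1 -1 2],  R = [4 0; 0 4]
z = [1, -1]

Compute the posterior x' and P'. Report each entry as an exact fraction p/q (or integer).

x̄ = F·x = [0, 2, -8]
P̄ = F·P·Fᵀ + Q = [41 -37 -12; -37 54 16; -12 16 28]
y = z − H·x̄ = [21, 17]
S = H·P̄·Hᵀ + R = [1268 -142; -142 173]
K = P̄·Hᵀ·S⁻¹ = [-2129/16600 1717/8300; 7853/49800 -5269/24900; 7049/49800 6923/24900]
x' = x̄ + K·y = [13669/16600, 85367/49800, -14989/49800]
P' = (I − K·H)·P̄ = [21599/4150 19519/4150 677/4150; 19519/4150 65317/12450 -1889/12450; 677/4150 -1889/12450 4963/12450]

x' = [13669/16600, 85367/49800, -14989/49800]
P' = [21599/4150 19519/4150 677/4150; 19519/4150 65317/12450 -1889/12450; 677/4150 -1889/12450 4963/12450]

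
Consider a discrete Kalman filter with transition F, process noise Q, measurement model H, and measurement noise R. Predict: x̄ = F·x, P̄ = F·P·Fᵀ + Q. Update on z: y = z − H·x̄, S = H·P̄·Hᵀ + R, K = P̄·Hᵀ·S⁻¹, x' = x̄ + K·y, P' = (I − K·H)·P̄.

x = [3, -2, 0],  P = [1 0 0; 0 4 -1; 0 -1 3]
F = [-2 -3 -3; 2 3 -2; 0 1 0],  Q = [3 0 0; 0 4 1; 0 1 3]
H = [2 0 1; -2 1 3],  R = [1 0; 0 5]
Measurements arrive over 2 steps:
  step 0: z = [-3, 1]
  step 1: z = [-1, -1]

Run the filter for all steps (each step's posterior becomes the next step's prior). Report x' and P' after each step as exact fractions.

step 0: x̄ = F·x = [0, 0, -2]
step 0: P̄ = F·P·Fᵀ + Q = [52 -19 -9; -19 68 15; -9 15 7]
step 0: y = z − H·x̄ = [-1, 7]
step 0: S = H·P̄·Hᵀ + R = [180 -246; -246 618]
step 0: K = P̄·Hᵀ·S⁻¹ = [3635/8454 -605/8454; 637/1409 3587/8454; 1081/8454 1169/8454]
step 0: x' = x̄ + K·y = [-3935/4227, 21287/8454, -4903/4227]
step 0: P' = (I − K·H)·P̄ = [3533/8454 2389/1409 -3431/8454; 2389/1409 121141/8454 -4141/1409; -3431/8454 -4141/1409 7943/8454]
step 1: x̄ = F·x = [-18703/8454, 67733/8454, 21287/8454]
step 1: P̄ = F·P·Fᵀ + Q = [442429/4227 -1147351/8454 -105851/2818; -1147351/8454 1667597/8454 150079/2818; -105851/2818 150079/2818 146503/8454]
step 1: y = z − H·x̄ = [2555/2818, -88727/4227]
step 1: S = H·P̄·Hᵀ + R = [808059/2818 -3107300/4227; -3107300/4227 8834644/4227]
step 1: K = P̄·Hᵀ·S⁻¹ = [20403111/53384219 -785299/9284212; 5422395/53384219 446195/1326316; 10684859/53384219 727399/4642106]
step 1: x' = x̄ + K·y = [-19288915/213536876, 31800851/30505268, -62959333/106768438]
step 1: P' = (I − K·H)·P̄ = [63961021/213536876 176541451/213536876 -23154799/106768438; 176541451/213536876 243778549/30505268 -165696661/106768438; -23154799/106768438 -165696661/106768438 33839658/53384219]

step 0: x' = [-3935/4227, 21287/8454, -4903/4227], P' = [3533/8454 2389/1409 -3431/8454; 2389/1409 121141/8454 -4141/1409; -3431/8454 -4141/1409 7943/8454]
step 1: x' = [-19288915/213536876, 31800851/30505268, -62959333/106768438], P' = [63961021/213536876 176541451/213536876 -23154799/106768438; 176541451/213536876 243778549/30505268 -165696661/106768438; -23154799/106768438 -165696661/106768438 33839658/53384219]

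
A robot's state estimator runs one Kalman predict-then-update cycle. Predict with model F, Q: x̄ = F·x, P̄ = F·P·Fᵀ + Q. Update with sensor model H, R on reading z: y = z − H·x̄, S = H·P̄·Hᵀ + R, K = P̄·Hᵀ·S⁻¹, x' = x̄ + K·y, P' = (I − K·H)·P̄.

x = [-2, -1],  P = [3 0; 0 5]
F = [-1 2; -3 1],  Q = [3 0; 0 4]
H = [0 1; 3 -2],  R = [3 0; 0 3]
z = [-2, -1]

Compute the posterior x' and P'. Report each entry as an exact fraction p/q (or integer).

x̄ = F·x = [0, 5]
P̄ = F·P·Fᵀ + Q = [26 19; 19 36]
y = z − H·x̄ = [-7, 9]
S = H·P̄·Hᵀ + R = [39 -15; -15 153]
K = P̄·Hᵀ·S⁻¹ = [1169/1914 205/638; 587/638 -5/638]
x' = x̄ + K·y = [-1324/957, -482/319]
P' = (I − K·H)·P̄ = [2953/1914 1169/638; 1169/638 1761/638]

x' = [-1324/957, -482/319]
P' = [2953/1914 1169/638; 1169/638 1761/638]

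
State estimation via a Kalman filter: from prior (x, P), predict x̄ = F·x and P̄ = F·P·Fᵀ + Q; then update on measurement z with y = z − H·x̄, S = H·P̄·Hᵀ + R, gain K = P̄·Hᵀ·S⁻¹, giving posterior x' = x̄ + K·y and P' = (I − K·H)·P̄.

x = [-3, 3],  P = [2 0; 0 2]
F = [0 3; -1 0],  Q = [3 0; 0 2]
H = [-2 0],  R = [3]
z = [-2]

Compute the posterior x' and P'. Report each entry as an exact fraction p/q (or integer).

x̄ = F·x = [9, 3]
P̄ = F·P·Fᵀ + Q = [21 0; 0 4]
y = z − H·x̄ = [16]
S = H·P̄·Hᵀ + R = [87]
K = P̄·Hᵀ·S⁻¹ = [-14/29; 0]
x' = x̄ + K·y = [37/29, 3]
P' = (I − K·H)·P̄ = [21/29 0; 0 4]

x' = [37/29, 3]
P' = [21/29 0; 0 4]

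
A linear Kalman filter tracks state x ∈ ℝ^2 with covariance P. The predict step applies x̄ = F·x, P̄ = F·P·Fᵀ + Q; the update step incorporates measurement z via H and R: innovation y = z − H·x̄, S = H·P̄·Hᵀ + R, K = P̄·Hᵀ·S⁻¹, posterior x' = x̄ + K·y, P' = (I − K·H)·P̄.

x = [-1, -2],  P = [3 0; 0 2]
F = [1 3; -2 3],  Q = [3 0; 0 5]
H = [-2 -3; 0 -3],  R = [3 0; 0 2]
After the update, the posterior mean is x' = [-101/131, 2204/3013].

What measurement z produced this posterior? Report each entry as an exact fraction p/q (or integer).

z = [-1, -2]

x̄ = F·x = [-7, -4]
P̄ = F·P·Fᵀ + Q = [24 12; 12 35]
S = H·P̄·Hᵀ + R = [558 387; 387 317]
K = P̄·Hᵀ·S⁻¹ = [-184/393 60/131; -86/9039 -963/3013]
x' − x̄ = [816/131, 14256/3013] = K·y
y = (KᵀK)⁻¹·Kᵀ·(x' − x̄) = [-27, -14]
z = y + H·x̄ = [-27, -14] + [26, 12] = [-1, -2]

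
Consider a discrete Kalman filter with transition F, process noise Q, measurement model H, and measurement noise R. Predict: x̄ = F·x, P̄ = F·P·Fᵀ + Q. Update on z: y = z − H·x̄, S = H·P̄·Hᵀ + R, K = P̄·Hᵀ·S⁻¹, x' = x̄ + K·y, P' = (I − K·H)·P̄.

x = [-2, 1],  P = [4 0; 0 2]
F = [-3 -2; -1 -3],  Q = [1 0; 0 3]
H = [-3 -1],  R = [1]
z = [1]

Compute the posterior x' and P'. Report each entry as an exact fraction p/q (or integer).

x̄ = F·x = [4, -1]
P̄ = F·P·Fᵀ + Q = [45 24; 24 25]
y = z − H·x̄ = [12]
S = H·P̄·Hᵀ + R = [575]
K = P̄·Hᵀ·S⁻¹ = [-159/575; -97/575]
x' = x̄ + K·y = [392/575, -1739/575]
P' = (I − K·H)·P̄ = [594/575 -1623/575; -1623/575 4966/575]

x' = [392/575, -1739/575]
P' = [594/575 -1623/575; -1623/575 4966/575]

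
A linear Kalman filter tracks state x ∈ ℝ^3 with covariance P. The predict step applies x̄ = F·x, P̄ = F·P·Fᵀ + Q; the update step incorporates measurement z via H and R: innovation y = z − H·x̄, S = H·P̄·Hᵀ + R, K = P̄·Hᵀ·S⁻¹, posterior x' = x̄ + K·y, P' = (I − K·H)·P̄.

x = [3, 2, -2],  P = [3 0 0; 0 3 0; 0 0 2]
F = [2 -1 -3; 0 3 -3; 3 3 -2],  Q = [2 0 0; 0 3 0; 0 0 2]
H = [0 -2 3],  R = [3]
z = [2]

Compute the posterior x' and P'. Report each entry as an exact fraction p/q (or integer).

x̄ = F·x = [10, 12, 19]
P̄ = F·P·Fᵀ + Q = [35 9 21; 9 48 39; 21 39 64]
y = z − H·x̄ = [-31]
S = H·P̄·Hᵀ + R = [303]
K = P̄·Hᵀ·S⁻¹ = [15/101; 7/101; 38/101]
x' = x̄ + K·y = [545/101, 995/101, 741/101]
P' = (I − K·H)·P̄ = [2860/101 594/101 411/101; 594/101 4701/101 3141/101; 411/101 3141/101 2132/101]

x' = [545/101, 995/101, 741/101]
P' = [2860/101 594/101 411/101; 594/101 4701/101 3141/101; 411/101 3141/101 2132/101]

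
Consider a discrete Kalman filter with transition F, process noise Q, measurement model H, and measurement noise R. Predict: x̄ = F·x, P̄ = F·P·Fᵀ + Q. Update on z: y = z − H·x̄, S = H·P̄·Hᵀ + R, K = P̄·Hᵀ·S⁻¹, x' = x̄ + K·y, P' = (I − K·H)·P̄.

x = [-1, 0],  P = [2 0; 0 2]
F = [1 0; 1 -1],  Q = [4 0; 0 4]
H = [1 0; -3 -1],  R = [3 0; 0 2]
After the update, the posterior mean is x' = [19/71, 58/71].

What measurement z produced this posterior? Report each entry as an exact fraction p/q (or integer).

z = [-1, -2]

x̄ = F·x = [-1, -1]
P̄ = F·P·Fᵀ + Q = [6 2; 2 8]
S = H·P̄·Hᵀ + R = [9 -20; -20 76]
K = P̄·Hᵀ·S⁻¹ = [14/71 -15/71; -32/71 -43/142]
x' − x̄ = [90/71, 129/71] = K·y
y = (KᵀK)⁻¹·Kᵀ·(x' − x̄) = [0, -6]
z = y + H·x̄ = [0, -6] + [-1, 4] = [-1, -2]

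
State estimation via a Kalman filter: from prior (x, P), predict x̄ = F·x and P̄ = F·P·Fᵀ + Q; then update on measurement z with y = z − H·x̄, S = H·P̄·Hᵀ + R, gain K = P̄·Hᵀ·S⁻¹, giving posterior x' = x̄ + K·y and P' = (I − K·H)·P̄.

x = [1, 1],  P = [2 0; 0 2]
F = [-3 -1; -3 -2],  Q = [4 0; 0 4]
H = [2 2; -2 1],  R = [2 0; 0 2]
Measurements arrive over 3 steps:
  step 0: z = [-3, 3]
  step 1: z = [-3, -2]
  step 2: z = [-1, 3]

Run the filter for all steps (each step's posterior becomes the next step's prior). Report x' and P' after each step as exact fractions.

step 0: x̄ = F·x = [-4, -5]
step 0: P̄ = F·P·Fᵀ + Q = [24 22; 22 30]
step 0: y = z − H·x̄ = [15, 0]
step 0: S = H·P̄·Hᵀ + R = [394 -80; -80 40]
step 0: K = P̄·Hᵀ·S⁻¹ = [20/117 -721/2340; 38/117 701/2340]
step 0: x' = x̄ + K·y = [-56/39, -5/39]
step 0: P' = (I − K·H)·P̄ = [307/1170 -107/1170; -107/1170 487/1170]
step 1: x̄ = F·x = [173/39, 178/39]
step 1: P̄ = F·P·Fᵀ + Q = [3644/585 1387/585; 1387/585 8107/1170]
step 1: y = z − H·x̄ = [-21, 30/13]
step 1: S = H·P̄·Hᵀ + R = [368/5 -79/5; -79/5 3167/130]
step 1: K = P̄·Hᵀ·S⁻¹ = [50630/300957 -91778/300957; 95098/300957 88697/300957]
step 1: x' = x̄ + K·y = [59989/300957, -418774/300957]
step 1: P' = (I − K·H)·P̄ = [78062/300957 -9144/100319; -9144/100319 122530/300957]
step 2: x̄ = F·x = [238807/300957, 657581/300957]
step 2: P̄ = F·P·Fᵀ + Q = [1864324/300957 700730/300957; 700730/300957 2067322/300957]
step 2: y = z − H·x̄ = [-697911/100319, 240968/100319]
step 2: S = H·P̄·Hᵀ + R = [7311446/100319 -1574704/100319; -1574704/100319 2441204/100319]
step 2: K = P̄·Hᵀ·S⁻¹ = [3221210/19150209 -11679457/38300418; 155096/491031 289379/982062]
step 2: x' = x̄ + K·y = [-21241283/19150209, 341443/491031]
step 2: P' = (I − K·H)·P̄ = [4966889/19150209 -44761/491031; -44761/491031 66619/163677]

step 0: x' = [-56/39, -5/39], P' = [307/1170 -107/1170; -107/1170 487/1170]
step 1: x' = [59989/300957, -418774/300957], P' = [78062/300957 -9144/100319; -9144/100319 122530/300957]
step 2: x' = [-21241283/19150209, 341443/491031], P' = [4966889/19150209 -44761/491031; -44761/491031 66619/163677]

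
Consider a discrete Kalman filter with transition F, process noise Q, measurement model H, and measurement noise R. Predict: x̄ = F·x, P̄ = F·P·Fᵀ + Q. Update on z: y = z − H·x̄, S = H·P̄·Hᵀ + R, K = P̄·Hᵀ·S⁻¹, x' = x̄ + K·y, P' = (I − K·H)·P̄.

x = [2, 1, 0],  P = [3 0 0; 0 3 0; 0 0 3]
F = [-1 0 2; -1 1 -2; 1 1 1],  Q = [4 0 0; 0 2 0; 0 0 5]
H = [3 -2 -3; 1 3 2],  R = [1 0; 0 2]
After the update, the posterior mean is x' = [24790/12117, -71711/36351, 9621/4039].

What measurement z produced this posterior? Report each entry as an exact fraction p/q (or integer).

z = [3, 1]

x̄ = F·x = [-2, -1, 3]
P̄ = F·P·Fᵀ + Q = [19 -9 3; -9 20 -6; 3 -6 14]
S = H·P̄·Hᵀ + R = [360 -123; -123 143]
K = P̄·Hᵀ·S⁻¹ = [3064/12117 822/4039; -2210/36351 2671/12117; -156/4039 233/4039]
x' − x̄ = [49024/12117, -35360/36351, -2496/4039] = K·y
y = (KᵀK)⁻¹·Kᵀ·(x' − x̄) = [16, 0]
z = y + H·x̄ = [16, 0] + [-13, 1] = [3, 1]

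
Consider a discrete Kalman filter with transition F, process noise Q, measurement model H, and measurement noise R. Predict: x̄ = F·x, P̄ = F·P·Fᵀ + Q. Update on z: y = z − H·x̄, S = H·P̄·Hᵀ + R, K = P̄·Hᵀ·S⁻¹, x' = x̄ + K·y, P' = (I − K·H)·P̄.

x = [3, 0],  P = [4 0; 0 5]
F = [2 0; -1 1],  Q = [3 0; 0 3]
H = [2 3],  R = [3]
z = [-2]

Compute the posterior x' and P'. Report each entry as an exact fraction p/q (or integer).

x̄ = F·x = [6, -3]
P̄ = F·P·Fᵀ + Q = [19 -8; -8 12]
y = z − H·x̄ = [-5]
S = H·P̄·Hᵀ + R = [91]
K = P̄·Hᵀ·S⁻¹ = [2/13; 20/91]
x' = x̄ + K·y = [68/13, -373/91]
P' = (I − K·H)·P̄ = [219/13 -144/13; -144/13 692/91]

x' = [68/13, -373/91]
P' = [219/13 -144/13; -144/13 692/91]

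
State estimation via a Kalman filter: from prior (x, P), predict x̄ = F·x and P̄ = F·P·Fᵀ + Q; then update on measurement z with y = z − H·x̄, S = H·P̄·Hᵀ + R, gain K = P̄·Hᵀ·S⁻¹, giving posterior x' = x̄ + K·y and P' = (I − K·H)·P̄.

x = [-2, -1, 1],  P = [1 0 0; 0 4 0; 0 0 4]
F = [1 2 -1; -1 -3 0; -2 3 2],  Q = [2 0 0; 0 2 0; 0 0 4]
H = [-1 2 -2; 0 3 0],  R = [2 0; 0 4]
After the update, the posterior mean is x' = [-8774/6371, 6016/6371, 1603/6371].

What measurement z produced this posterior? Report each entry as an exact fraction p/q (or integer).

z = [3, 2]

x̄ = F·x = [-5, 5, 3]
P̄ = F·P·Fᵀ + Q = [23 -25 14; -25 39 -34; 14 -34 60]
S = H·P̄·Hᵀ + R = [849 513; 513 355]
K = P̄·Hᵀ·S⁻¹ = [1310/19113 -1977/6371; 114/6371 1935/6371; -9692/19113 2838/6371]
x' − x̄ = [23081/6371, -25839/6371, -17510/6371] = K·y
y = (KᵀK)⁻¹·Kᵀ·(x' − x̄) = [-6, -13]
z = y + H·x̄ = [-6, -13] + [9, 15] = [3, 2]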